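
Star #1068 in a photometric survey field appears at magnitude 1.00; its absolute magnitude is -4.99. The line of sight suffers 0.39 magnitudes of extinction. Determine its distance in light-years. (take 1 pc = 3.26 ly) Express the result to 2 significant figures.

m − M = 5 log₁₀(d/10 pc) + A  ⇒  1.00 − (-4.99) − 0.39 = 5 log₁₀(d/10)
5.600 = 5 log₁₀(d/10)
log₁₀ d = (m − M − A)/5 + 1 = 2.1200
d = 10^2.1200 = 131.8 pc
= 429.8 ly

d ≈ 430 ly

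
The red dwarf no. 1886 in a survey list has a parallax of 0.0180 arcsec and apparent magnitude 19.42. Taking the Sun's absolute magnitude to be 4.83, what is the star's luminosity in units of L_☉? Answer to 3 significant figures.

d = 1/p = 1/0.0180″ = 55.56 pc
M = m − 5 log₁₀ d + 5 = 19.42 − 5·1.7447 + 5 = 15.696
M − M_☉ = 15.696 − 4.83 = 10.866
L/L_☉ = 10^(−0.4 × 10.866) = 4.503×10^-5

L/L_☉ ≈ 4.50×10^-5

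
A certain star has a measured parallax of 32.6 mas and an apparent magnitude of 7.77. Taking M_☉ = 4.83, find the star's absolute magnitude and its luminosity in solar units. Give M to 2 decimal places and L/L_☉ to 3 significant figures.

d = 1/p = 1000/32.6 mas = 30.67 pc
M = m − 5 log₁₀ d + 5 = 7.77 − 5·1.4868 + 5 = 5.336
M − M_☉ = 5.336 − 4.83 = 0.506
L/L_☉ = 10^(−0.4 × 0.506) = 0.6274

M ≈ 5.34; L/L_☉ ≈ 0.627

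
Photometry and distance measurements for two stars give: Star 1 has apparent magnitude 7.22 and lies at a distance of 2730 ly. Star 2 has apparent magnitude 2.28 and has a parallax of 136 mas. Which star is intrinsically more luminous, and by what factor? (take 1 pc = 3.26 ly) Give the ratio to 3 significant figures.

Star 1 is more luminous, by a factor of 137.

Star 1: d = 2730 ly / 3.26 = 837.4 pc
Star 1: M = m − 5 log₁₀ d + 5 = 7.22 − 5·2.9229 + 5 = -2.395
Star 2: p = 136 mas = 0.136″ → d = 1/p = 7.353 pc
Star 2: M = m − 5 log₁₀ d + 5 = 2.28 − 5·0.8665 + 5 = 2.948
ΔM = M_1 − M_2 = -2.395 − (2.948) = -5.342; smaller M is more luminous → Star 1.
L ratio = 10^(0.4 |ΔM|) = 10^2.137 = 137.1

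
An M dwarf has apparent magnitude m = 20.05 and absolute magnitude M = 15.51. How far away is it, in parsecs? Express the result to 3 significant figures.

Distance modulus: m − M = 20.05 − (15.51) = 4.540
m − M = 5 log₁₀ d − 5
log₁₀ d = (m − M)/5 + 1 = 1.9080
d = 10^1.9080 = 80.91 pc

d ≈ 80.9 pc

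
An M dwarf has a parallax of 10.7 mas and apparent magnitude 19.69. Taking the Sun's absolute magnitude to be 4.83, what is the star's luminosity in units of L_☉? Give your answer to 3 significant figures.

d = 1/p = 1000/10.7 mas = 93.46 pc
M = m − 5 log₁₀ d + 5 = 19.69 − 5·1.9706 + 5 = 14.837
M − M_☉ = 14.837 − 4.83 = 10.007
L/L_☉ = 10^(−0.4 × 10.007) = 9.936×10^-5

L/L_☉ ≈ 9.94×10^-5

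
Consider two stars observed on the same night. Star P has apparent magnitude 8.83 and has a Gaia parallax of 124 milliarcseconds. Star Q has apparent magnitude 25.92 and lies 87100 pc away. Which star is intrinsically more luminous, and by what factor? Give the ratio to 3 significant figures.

Star P: p = 124 mas = 0.124″ → d = 1/p = 8.065 pc
Star P: M = m − 5 log₁₀ d + 5 = 8.83 − 5·0.9066 + 5 = 9.297
Star Q: M = m − 5 log₁₀ d + 5 = 25.92 − 5·4.9400 + 5 = 6.220
ΔM = M_P − M_Q = 9.297 − (6.220) = 3.077; smaller M is more luminous → Star Q.
L ratio = 10^(0.4 |ΔM|) = 10^1.231 = 17.02

Star Q is more luminous, by a factor of 17.0.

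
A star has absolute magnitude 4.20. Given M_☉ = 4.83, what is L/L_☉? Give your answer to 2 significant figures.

L/L_☉ ≈ 1.8

M − M_☉ = 4.20 − 4.83 = -0.630
L/L_☉ = 10^(−0.4 (M − M_☉)) = 10^0.252 = 1.786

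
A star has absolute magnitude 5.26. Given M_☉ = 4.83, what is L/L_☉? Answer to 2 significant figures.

L/L_☉ ≈ 0.67

M − M_☉ = 5.26 − 4.83 = 0.430
L/L_☉ = 10^(−0.4 (M − M_☉)) = 10^-0.172 = 0.6730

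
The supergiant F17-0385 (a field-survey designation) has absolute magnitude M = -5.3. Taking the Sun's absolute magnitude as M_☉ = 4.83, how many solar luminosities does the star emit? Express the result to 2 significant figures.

L/L_☉ ≈ 11000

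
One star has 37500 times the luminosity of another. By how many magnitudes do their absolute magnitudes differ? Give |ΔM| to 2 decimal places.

Pogson: ΔM = −2.5 log₁₀(ratio) = −2.5 log₁₀(37500) = −2.5 × 4.5740 = -11.435

|ΔM| ≈ 11.44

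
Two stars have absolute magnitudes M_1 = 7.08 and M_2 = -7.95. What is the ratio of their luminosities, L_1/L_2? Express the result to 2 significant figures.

L_1/L_2 ≈ 9.7×10^-7

ΔM = M_1 − M_2 = 15.03
L_1/L_2 = 10^(−0.4 ΔM) = 10^-6.012 = 9.727×10^-7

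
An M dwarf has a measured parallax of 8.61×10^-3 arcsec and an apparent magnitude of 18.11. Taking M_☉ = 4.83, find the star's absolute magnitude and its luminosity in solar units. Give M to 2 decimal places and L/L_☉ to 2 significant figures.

M ≈ 12.79; L/L_☉ ≈ 6.6×10^-4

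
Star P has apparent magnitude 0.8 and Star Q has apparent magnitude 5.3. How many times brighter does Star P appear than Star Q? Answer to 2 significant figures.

Δm = 0.8 − (5.3) = -4.5
Flux ratio = 10^(−0.4 Δm) = 10^(−0.4 × -4.5) = 10^1.800 = 63.10

63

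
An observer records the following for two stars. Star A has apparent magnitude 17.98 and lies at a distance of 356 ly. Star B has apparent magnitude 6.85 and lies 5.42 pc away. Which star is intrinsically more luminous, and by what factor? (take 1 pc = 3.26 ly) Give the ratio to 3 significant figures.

Star B is more luminous, by a factor of 69.7.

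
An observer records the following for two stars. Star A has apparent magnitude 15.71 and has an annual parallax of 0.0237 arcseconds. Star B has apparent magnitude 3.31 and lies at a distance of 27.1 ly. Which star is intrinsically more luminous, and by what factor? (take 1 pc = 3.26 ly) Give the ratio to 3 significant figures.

Star A: d = 1/p = 1/0.0237″ = 42.19 pc
Star A: M = m − 5 log₁₀ d + 5 = 15.71 − 5·1.6253 + 5 = 12.584
Star B: d = 27.1 ly / 3.26 = 8.313 pc
Star B: M = m − 5 log₁₀ d + 5 = 3.31 − 5·0.9198 + 5 = 3.711
ΔM = M_A − M_B = 12.584 − (3.711) = 8.873; smaller M is more luminous → Star B.
L ratio = 10^(0.4 |ΔM|) = 10^3.549 = 3540

Star B is more luminous, by a factor of 3540.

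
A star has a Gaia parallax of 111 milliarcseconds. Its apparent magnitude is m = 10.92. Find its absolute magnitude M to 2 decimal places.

M ≈ 11.15

p = 111 mas = 0.111″ → d = 1/p = 9.009 pc
5 log₁₀(d/10 pc) = 5 log₁₀(9.009) − 5 = -0.227
M = m − 5 log₁₀(d/10) = 10.92 + 0.227 = 11.147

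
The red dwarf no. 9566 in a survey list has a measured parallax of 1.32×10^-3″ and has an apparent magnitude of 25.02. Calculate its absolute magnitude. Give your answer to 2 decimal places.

d = 1/p = 1/1.32×10^-3″ = 757.6 pc
5 log₁₀(d/10 pc) = 5 log₁₀(757.6) − 5 = 9.397
M = m − 5 log₁₀(d/10) = 25.02 − 9.397 = 15.623

M ≈ 15.62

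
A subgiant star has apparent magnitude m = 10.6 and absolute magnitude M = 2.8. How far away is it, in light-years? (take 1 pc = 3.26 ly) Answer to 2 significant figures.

μ = m − M = 7.800
m − M = 5 log₁₀ d − 5
log₁₀ d = (m − M)/5 + 1 = 2.5600
d = 10^2.5600 = 363.1 pc
= 1184 ly

d ≈ 1200 ly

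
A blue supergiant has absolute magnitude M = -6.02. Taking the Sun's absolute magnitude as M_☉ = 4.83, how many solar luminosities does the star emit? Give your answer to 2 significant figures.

L/L_☉ ≈ 22000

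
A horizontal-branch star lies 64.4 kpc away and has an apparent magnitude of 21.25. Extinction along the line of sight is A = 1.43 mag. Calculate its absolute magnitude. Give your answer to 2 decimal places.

d = 64.4 kpc = 64400 pc
5 log₁₀(d/10 pc) = 5 log₁₀(64400) − 5 = 19.044
M = m − 5 log₁₀(d/10) − A = 21.25 − 19.044 − 1.43 = 0.776

M ≈ 0.78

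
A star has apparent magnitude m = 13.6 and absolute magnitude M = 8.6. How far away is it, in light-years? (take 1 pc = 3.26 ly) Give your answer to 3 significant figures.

Distance modulus: m − M = 13.6 − (8.6) = 5.000
m − M = 5 log₁₀ d − 5
log₁₀ d = (m − M)/5 + 1 = 2.0000
d = 10^2.0000 = 100.0 pc
= 326.0 ly

d ≈ 326 ly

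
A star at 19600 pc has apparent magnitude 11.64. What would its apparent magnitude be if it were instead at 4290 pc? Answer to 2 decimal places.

m ≈ 8.34

Flux ∝ 1/d², so Δm = 5 log₁₀(d₂/d₁) = 5 log₁₀(4290/19600) = -3.299
m₂ = m₁ + Δm = 11.64 + (-3.299) = 8.341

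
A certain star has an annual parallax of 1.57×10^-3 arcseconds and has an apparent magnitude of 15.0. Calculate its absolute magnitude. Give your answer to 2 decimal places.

M ≈ 5.98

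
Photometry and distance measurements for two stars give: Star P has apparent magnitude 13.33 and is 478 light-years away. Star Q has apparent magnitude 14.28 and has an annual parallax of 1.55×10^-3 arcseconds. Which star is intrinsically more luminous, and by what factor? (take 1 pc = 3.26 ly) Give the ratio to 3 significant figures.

Star P: d = 478 ly / 3.26 = 146.6 pc
Star P: M = m − 5 log₁₀ d + 5 = 13.33 − 5·2.1662 + 5 = 7.499
Star Q: d = 1/p = 1/1.55×10^-3″ = 645.2 pc
Star Q: M = m − 5 log₁₀ d + 5 = 14.28 − 5·2.8097 + 5 = 5.232
ΔM = M_P − M_Q = 7.499 − (5.232) = 2.267; smaller M is more luminous → Star Q.
L ratio = 10^(0.4 |ΔM|) = 10^0.907 = 8.071

Star Q is more luminous, by a factor of 8.07.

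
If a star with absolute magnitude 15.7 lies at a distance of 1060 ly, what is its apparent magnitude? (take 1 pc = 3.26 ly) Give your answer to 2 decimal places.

d = 1060 ly / 3.26 = 325.2 pc
m = M + 5 log₁₀ d − 5 = 15.7 + 5·2.5121 − 5 = 23.260

m ≈ 23.26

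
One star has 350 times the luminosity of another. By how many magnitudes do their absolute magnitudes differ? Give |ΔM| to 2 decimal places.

|ΔM| ≈ 6.36

Pogson: ΔM = −2.5 log₁₀(ratio) = −2.5 log₁₀(350) = −2.5 × 2.5441 = -6.360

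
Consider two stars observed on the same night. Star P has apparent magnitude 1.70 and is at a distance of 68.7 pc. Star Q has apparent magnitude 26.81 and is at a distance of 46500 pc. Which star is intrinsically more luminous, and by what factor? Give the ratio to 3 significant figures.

Star P: M = m − 5 log₁₀ d + 5 = 1.70 − 5·1.8370 + 5 = -2.485
Star Q: M = m − 5 log₁₀ d + 5 = 26.81 − 5·4.6675 + 5 = 8.473
ΔM = M_P − M_Q = -2.485 − (8.473) = -10.958; smaller M is more luminous → Star P.
L ratio = 10^(0.4 |ΔM|) = 10^4.383 = 24160

Star P is more luminous, by a factor of 24200.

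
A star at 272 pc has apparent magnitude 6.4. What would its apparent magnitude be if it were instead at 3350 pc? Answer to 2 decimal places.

m ≈ 11.85

Flux ∝ 1/d², so Δm = 5 log₁₀(d₂/d₁) = 5 log₁₀(3350/272) = 5.452
m₂ = m₁ + Δm = 6.4 + (5.452) = 11.852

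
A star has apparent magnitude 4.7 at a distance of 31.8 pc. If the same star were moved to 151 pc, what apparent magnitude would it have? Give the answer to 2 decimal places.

Flux ∝ 1/d², so Δm = 5 log₁₀(d₂/d₁) = 5 log₁₀(151/31.8) = 3.383
m₂ = m₁ + Δm = 4.7 + (3.383) = 8.083

m ≈ 8.08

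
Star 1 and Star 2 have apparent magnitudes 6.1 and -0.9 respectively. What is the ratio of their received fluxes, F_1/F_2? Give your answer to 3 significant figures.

F_1/F_2 ≈ 1.58×10^-3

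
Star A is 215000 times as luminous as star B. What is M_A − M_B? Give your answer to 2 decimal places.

M_A − M_B ≈ -13.33

Pogson: ΔM = −2.5 log₁₀(ratio) = −2.5 log₁₀(215000) = −2.5 × 5.3324 = -13.331
Star A is brighter, so it has the smaller magnitude: the difference is negative.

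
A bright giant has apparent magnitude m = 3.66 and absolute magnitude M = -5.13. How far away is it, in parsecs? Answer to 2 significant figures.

d ≈ 570 pc

Distance modulus: m − M = 3.66 − (-5.13) = 8.790
m − M = 5 log₁₀ d − 5
log₁₀ d = (m − M)/5 + 1 = 2.7580
d = 10^2.7580 = 572.8 pc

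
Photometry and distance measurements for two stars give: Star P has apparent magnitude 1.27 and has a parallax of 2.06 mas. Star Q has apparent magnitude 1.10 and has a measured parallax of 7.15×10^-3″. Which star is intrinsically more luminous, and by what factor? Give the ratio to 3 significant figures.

Star P is more luminous, by a factor of 10.3.

Star P: p = 2.06 mas = 2.06×10^-3″ → d = 1/p = 485.4 pc
Star P: M = m − 5 log₁₀ d + 5 = 1.27 − 5·2.6861 + 5 = -7.161
Star Q: d = 1/p = 1/7.15×10^-3″ = 139.9 pc
Star Q: M = m − 5 log₁₀ d + 5 = 1.10 − 5·2.1457 + 5 = -4.628
ΔM = M_P − M_Q = -7.161 − (-4.628) = -2.532; smaller M is more luminous → Star P.
L ratio = 10^(0.4 |ΔM|) = 10^1.013 = 10.30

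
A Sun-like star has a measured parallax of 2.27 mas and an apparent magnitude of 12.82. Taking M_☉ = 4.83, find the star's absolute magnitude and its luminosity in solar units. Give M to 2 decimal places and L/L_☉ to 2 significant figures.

d = 1/p = 1000/2.27 mas = 440.5 pc
M = m − 5 log₁₀ d + 5 = 12.82 − 5·2.6440 + 5 = 4.600
M − M_☉ = 4.600 − 4.83 = -0.230
L/L_☉ = 10^(−0.4 × -0.230) = 1.236

M ≈ 4.60; L/L_☉ ≈ 1.2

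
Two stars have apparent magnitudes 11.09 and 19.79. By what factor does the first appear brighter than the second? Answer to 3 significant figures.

3020

Δm = 11.09 − (19.79) = -8.70
Flux ratio = 10^(−0.4 Δm) = 10^(−0.4 × -8.70) = 10^3.480 = 3020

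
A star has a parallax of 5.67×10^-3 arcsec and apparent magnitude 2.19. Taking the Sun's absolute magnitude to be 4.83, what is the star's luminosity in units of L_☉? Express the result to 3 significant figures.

d = 1/p = 1/5.67×10^-3″ = 176.4 pc
M = m − 5 log₁₀ d + 5 = 2.19 − 5·2.2464 + 5 = -4.042
M − M_☉ = -4.042 − 4.83 = -8.872
L/L_☉ = 10^(−0.4 × -8.872) = 3539

L/L_☉ ≈ 3540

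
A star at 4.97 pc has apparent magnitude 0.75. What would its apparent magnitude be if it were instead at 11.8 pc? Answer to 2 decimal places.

m ≈ 2.63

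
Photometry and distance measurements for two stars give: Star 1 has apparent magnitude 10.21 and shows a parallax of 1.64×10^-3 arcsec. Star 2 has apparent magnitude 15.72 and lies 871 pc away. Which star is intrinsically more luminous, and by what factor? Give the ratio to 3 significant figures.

Star 1 is more luminous, by a factor of 78.4.

Star 1: d = 1/p = 1/1.64×10^-3″ = 609.8 pc
Star 1: M = m − 5 log₁₀ d + 5 = 10.21 − 5·2.7852 + 5 = 1.284
Star 2: M = m − 5 log₁₀ d + 5 = 15.72 − 5·2.9400 + 5 = 6.020
ΔM = M_1 − M_2 = 1.284 − (6.020) = -4.736; smaller M is more luminous → Star 1.
L ratio = 10^(0.4 |ΔM|) = 10^1.894 = 78.39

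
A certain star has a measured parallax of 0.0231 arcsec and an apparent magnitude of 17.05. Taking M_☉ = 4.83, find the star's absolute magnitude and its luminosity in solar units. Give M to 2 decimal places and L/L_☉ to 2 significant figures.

M ≈ 13.87; L/L_☉ ≈ 2.4×10^-4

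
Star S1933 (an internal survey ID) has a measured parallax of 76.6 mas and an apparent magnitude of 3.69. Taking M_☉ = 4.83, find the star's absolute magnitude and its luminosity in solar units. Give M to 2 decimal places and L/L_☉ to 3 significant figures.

M ≈ 3.11; L/L_☉ ≈ 4.87

d = 1/p = 1000/76.6 mas = 13.05 pc
M = m − 5 log₁₀ d + 5 = 3.69 − 5·1.1158 + 5 = 3.111
M − M_☉ = 3.111 − 4.83 = -1.719
L/L_☉ = 10^(−0.4 × -1.719) = 4.870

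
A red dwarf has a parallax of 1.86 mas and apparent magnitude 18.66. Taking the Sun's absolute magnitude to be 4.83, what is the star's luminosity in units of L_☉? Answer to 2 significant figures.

d = 1/p = 1000/1.86 mas = 537.6 pc
M = m − 5 log₁₀ d + 5 = 18.66 − 5·2.7305 + 5 = 10.008
M − M_☉ = 10.008 − 4.83 = 5.178
L/L_☉ = 10^(−0.4 × 5.178) = 8.491×10^-3

L/L_☉ ≈ 8.5×10^-3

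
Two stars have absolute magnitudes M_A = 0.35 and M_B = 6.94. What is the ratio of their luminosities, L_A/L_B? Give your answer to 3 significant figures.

ΔM = M_A − M_B = -6.59
L_A/L_B = 10^(−0.4 ΔM) = 10^2.636 = 432.5

L_A/L_B ≈ 433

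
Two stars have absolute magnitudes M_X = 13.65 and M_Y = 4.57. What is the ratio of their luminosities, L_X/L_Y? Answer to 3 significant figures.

ΔM = M_X − M_Y = 9.08
L_X/L_Y = 10^(−0.4 ΔM) = 10^-3.632 = 2.333×10^-4

L_X/L_Y ≈ 2.33×10^-4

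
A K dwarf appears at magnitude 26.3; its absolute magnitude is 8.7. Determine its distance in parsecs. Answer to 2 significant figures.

d ≈ 33000 pc

Distance modulus: m − M = 26.3 − (8.7) = 17.600
m − M = 5 log₁₀ d − 5
log₁₀ d = (m − M)/5 + 1 = 4.5200
d = 10^4.5200 = 33110 pc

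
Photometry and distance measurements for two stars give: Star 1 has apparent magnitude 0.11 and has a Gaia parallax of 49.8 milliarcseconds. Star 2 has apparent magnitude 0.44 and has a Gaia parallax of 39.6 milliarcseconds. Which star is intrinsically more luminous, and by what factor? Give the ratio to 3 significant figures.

Star 2 is more luminous, by a factor of 1.17.

Star 1: p = 49.8 mas = 0.0498″ → d = 1/p = 20.08 pc
Star 1: M = m − 5 log₁₀ d + 5 = 0.11 − 5·1.3028 + 5 = -1.404
Star 2: p = 39.6 mas = 0.0396″ → d = 1/p = 25.25 pc
Star 2: M = m − 5 log₁₀ d + 5 = 0.44 − 5·1.4023 + 5 = -1.572
ΔM = M_1 − M_2 = -1.404 − (-1.572) = 0.168; smaller M is more luminous → Star 2.
L ratio = 10^(0.4 |ΔM|) = 10^0.067 = 1.167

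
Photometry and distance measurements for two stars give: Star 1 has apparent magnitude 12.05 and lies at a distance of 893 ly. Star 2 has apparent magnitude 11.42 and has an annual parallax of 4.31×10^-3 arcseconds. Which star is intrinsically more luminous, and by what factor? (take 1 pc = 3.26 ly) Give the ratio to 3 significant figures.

Star 2 is more luminous, by a factor of 1.28.

Star 1: d = 893 ly / 3.26 = 273.9 pc
Star 1: M = m − 5 log₁₀ d + 5 = 12.05 − 5·2.4376 + 5 = 4.862
Star 2: d = 1/p = 1/4.31×10^-3″ = 232.0 pc
Star 2: M = m − 5 log₁₀ d + 5 = 11.42 − 5·2.3655 + 5 = 4.592
ΔM = M_1 − M_2 = 4.862 − (4.592) = 0.269; smaller M is more luminous → Star 2.
L ratio = 10^(0.4 |ΔM|) = 10^0.108 = 1.282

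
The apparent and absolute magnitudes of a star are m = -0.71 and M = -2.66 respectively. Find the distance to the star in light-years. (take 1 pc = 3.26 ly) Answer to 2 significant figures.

Distance modulus: m − M = -0.71 − (-2.66) = 1.950
m − M = 5 log₁₀ d − 5
log₁₀ d = (m − M)/5 + 1 = 1.3900
d = 10^1.3900 = 24.55 pc
= 80.02 ly

d ≈ 80 ly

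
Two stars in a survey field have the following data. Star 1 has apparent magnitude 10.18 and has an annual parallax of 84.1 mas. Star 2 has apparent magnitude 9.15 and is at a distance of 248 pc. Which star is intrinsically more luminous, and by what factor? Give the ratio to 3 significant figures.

Star 2 is more luminous, by a factor of 1120.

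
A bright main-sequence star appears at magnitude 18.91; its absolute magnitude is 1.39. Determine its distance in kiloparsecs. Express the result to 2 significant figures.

μ = m − M = 17.520
m − M = 5 log₁₀ d − 5
log₁₀ d = (m − M)/5 + 1 = 4.5040
d = 10^4.5040 = 31920 pc
= 31.92 kpc

d ≈ 32 kpc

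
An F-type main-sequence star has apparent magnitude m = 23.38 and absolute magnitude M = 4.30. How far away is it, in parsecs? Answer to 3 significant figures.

d ≈ 65500 pc

Distance modulus: m − M = 23.38 − (4.30) = 19.080
m − M = 5 log₁₀ d − 5
log₁₀ d = (m − M)/5 + 1 = 4.8160
d = 10^4.8160 = 65460 pc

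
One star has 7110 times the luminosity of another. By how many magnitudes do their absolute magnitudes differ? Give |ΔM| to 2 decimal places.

Pogson: ΔM = −2.5 log₁₀(ratio) = −2.5 log₁₀(7110) = −2.5 × 3.8519 = -9.630

|ΔM| ≈ 9.63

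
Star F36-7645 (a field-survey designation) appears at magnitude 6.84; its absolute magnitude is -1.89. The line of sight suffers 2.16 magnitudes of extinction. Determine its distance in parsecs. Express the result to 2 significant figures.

m − M = 5 log₁₀(d/10 pc) + A  ⇒  6.84 − (-1.89) − 2.16 = 5 log₁₀(d/10)
6.570 = 5 log₁₀(d/10)
log₁₀ d = (m − M − A)/5 + 1 = 2.3140
d = 10^2.3140 = 206.1 pc

d ≈ 210 pc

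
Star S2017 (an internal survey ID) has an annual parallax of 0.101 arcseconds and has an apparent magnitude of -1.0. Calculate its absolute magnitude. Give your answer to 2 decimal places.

d = 1/p = 1/0.101″ = 9.901 pc
5 log₁₀(d/10 pc) = 5 log₁₀(9.901) − 5 = -0.022
M = m − 5 log₁₀(d/10) = -1.0 + 0.022 = -0.978

M ≈ -0.98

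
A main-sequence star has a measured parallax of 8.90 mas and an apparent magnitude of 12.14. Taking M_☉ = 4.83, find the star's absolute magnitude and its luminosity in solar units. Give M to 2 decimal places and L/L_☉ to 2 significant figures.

M ≈ 6.89; L/L_☉ ≈ 0.15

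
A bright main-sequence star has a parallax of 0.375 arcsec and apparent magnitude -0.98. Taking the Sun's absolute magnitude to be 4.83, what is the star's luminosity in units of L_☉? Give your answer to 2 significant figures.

d = 1/p = 1/0.375″ = 2.667 pc
M = m − 5 log₁₀ d + 5 = -0.98 − 5·0.4260 + 5 = 1.890
M − M_☉ = 1.890 − 4.83 = -2.940
L/L_☉ = 10^(−0.4 × -2.940) = 14.99

L/L_☉ ≈ 15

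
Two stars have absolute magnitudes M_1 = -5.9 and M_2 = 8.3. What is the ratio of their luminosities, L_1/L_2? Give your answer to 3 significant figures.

ΔM = M_1 − M_2 = -14.2
L_1/L_2 = 10^(−0.4 ΔM) = 10^5.680 = 478600

L_1/L_2 ≈ 479000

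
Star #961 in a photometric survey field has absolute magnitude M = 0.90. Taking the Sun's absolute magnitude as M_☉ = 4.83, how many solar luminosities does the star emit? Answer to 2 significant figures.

L/L_☉ ≈ 37

M − M_☉ = 0.90 − 4.83 = -3.930
L/L_☉ = 10^(−0.4 (M − M_☉)) = 10^1.572 = 37.33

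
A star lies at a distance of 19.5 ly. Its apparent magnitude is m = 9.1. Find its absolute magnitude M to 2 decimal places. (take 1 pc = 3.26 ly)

M ≈ 10.22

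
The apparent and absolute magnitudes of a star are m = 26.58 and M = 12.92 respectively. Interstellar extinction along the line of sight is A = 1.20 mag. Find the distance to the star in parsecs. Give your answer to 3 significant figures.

d ≈ 3100 pc

m − M = 5 log₁₀(d/10 pc) + A  ⇒  26.58 − (12.92) − 1.20 = 5 log₁₀(d/10)
12.460 = 5 log₁₀(d/10)
log₁₀ d = (m − M − A)/5 + 1 = 3.4920
d = 10^3.4920 = 3105 pc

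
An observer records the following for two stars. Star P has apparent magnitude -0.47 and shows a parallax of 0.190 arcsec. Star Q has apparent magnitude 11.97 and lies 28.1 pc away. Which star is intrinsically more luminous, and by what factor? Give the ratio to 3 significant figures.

Star P is more luminous, by a factor of 3320.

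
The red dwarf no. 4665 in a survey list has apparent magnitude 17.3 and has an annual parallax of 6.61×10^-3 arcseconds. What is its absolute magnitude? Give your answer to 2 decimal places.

d = 1/p = 1/6.61×10^-3″ = 151.3 pc
5 log₁₀(d/10 pc) = 5 log₁₀(151.3) − 5 = 5.899
M = m − 5 log₁₀(d/10) = 17.3 − 5.899 = 11.401

M ≈ 11.40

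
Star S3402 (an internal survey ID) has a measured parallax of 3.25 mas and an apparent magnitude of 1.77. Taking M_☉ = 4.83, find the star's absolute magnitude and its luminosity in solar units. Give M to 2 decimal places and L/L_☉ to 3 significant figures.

M ≈ -5.67; L/L_☉ ≈ 15900

d = 1/p = 1000/3.25 mas = 307.7 pc
M = m − 5 log₁₀ d + 5 = 1.77 − 5·2.4881 + 5 = -5.671
M − M_☉ = -5.671 − 4.83 = -10.501
L/L_☉ = 10^(−0.4 × -10.501) = 15860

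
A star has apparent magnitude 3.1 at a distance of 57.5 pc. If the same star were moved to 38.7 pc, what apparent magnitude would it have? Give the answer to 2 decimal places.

m ≈ 2.24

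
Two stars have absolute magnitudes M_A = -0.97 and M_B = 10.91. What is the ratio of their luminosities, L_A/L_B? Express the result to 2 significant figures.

ΔM = M_A − M_B = -11.88
L_A/L_B = 10^(−0.4 ΔM) = 10^4.752 = 56490

L_A/L_B ≈ 56000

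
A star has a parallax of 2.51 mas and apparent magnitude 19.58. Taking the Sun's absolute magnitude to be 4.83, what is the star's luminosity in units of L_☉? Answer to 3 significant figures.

L/L_☉ ≈ 2.00×10^-3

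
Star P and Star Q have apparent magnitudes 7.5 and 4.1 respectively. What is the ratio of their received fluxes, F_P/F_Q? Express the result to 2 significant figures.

F_P/F_Q ≈ 0.044

Magnitude difference = 3.4
Flux ratio = 10^(−0.4 Δm) = 10^(−0.4 × 3.4) = 10^-1.360 = 0.04365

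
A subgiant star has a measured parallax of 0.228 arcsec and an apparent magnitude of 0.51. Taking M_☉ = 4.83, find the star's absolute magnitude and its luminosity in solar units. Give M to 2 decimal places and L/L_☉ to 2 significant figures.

M ≈ 2.30; L/L_☉ ≈ 10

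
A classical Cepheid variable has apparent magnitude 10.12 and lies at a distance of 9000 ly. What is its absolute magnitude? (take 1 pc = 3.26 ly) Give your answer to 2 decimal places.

d = 9000 ly / 3.26 = 2761 pc
5 log₁₀(d/10 pc) = 5 log₁₀(2761) − 5 = 12.205
M = m − 5 log₁₀(d/10) = 10.12 − 12.205 = -2.085

M ≈ -2.09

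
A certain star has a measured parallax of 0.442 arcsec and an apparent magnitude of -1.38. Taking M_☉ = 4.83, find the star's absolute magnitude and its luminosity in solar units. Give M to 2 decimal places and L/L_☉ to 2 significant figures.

d = 1/p = 1/0.442″ = 2.262 pc
M = m − 5 log₁₀ d + 5 = -1.38 − 5·0.3546 + 5 = 1.847
M − M_☉ = 1.847 − 4.83 = -2.983
L/L_☉ = 10^(−0.4 × -2.983) = 15.60

M ≈ 1.85; L/L_☉ ≈ 16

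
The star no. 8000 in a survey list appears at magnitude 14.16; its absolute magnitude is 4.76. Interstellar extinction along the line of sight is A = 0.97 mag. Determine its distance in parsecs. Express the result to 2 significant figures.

d ≈ 490 pc

m − M = 5 log₁₀(d/10 pc) + A  ⇒  14.16 − (4.76) − 0.97 = 5 log₁₀(d/10)
8.430 = 5 log₁₀(d/10)
log₁₀ d = (m − M − A)/5 + 1 = 2.6860
d = 10^2.6860 = 485.3 pc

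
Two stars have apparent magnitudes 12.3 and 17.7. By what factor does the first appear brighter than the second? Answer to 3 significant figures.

Magnitude difference = -5.4
Flux ratio = 10^(−0.4 Δm) = 10^(−0.4 × -5.4) = 10^2.160 = 144.5

145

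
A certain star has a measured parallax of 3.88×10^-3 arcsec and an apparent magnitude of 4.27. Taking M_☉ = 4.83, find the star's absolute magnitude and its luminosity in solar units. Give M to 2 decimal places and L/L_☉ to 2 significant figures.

M ≈ -2.79; L/L_☉ ≈ 1100

d = 1/p = 1/3.88×10^-3″ = 257.7 pc
M = m − 5 log₁₀ d + 5 = 4.27 − 5·2.4112 + 5 = -2.786
M − M_☉ = -2.786 − 4.83 = -7.616
L/L_☉ = 10^(−0.4 × -7.616) = 1113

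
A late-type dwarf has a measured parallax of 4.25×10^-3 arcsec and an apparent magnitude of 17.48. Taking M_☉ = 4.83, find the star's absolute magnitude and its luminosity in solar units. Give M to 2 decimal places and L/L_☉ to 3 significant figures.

M ≈ 10.62; L/L_☉ ≈ 4.82×10^-3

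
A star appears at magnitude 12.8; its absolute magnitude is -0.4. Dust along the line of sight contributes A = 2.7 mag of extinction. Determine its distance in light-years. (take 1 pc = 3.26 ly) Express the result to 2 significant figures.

m − M = 5 log₁₀(d/10 pc) + A  ⇒  12.8 − (-0.4) − 2.7 = 5 log₁₀(d/10)
10.500 = 5 log₁₀(d/10)
log₁₀ d = (m − M − A)/5 + 1 = 3.1000
d = 10^3.1000 = 1259 pc
= 4104 ly

d ≈ 4100 ly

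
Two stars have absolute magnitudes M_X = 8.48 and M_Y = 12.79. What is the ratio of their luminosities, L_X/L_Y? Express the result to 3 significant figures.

L_X/L_Y ≈ 53.0

ΔM = M_X − M_Y = -4.31
L_X/L_Y = 10^(−0.4 ΔM) = 10^1.724 = 52.97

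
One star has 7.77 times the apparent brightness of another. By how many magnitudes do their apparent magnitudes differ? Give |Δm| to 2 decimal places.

Pogson: Δm = −2.5 log₁₀(ratio) = −2.5 log₁₀(7.77) = −2.5 × 0.8904 = -2.226

|Δm| ≈ 2.23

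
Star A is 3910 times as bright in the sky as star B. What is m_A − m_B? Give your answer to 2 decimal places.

m_A − m_B ≈ -8.98

Pogson: Δm = −2.5 log₁₀(ratio) = −2.5 log₁₀(3910) = −2.5 × 3.5922 = -8.980
Star A is brighter, so it has the smaller magnitude: the difference is negative.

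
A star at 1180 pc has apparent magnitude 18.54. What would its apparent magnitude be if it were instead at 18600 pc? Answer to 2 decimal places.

Flux ∝ 1/d², so Δm = 5 log₁₀(d₂/d₁) = 5 log₁₀(18600/1180) = 5.988
m₂ = m₁ + Δm = 18.54 + (5.988) = 24.528

m ≈ 24.53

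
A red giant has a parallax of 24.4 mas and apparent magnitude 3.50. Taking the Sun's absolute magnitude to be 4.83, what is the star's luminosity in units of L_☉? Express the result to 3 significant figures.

L/L_☉ ≈ 57.2

d = 1/p = 1000/24.4 mas = 40.98 pc
M = m − 5 log₁₀ d + 5 = 3.50 − 5·1.6126 + 5 = 0.437
M − M_☉ = 0.437 − 4.83 = -4.393
L/L_☉ = 10^(−0.4 × -4.393) = 57.18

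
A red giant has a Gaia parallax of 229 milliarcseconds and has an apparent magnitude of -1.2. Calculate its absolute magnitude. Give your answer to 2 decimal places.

M ≈ 0.60

p = 229 mas = 0.229″ → d = 1/p = 4.367 pc
5 log₁₀(d/10 pc) = 5 log₁₀(4.367) − 5 = -1.799
M = m − 5 log₁₀(d/10) = -1.2 + 1.799 = 0.599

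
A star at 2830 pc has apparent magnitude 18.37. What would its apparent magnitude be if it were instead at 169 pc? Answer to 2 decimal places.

m ≈ 12.25

Flux ∝ 1/d², so Δm = 5 log₁₀(d₂/d₁) = 5 log₁₀(169/2830) = -6.119
m₂ = m₁ + Δm = 18.37 + (-6.119) = 12.251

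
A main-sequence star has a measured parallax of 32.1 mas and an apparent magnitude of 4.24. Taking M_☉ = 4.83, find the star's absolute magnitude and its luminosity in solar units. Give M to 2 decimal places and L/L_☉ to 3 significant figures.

d = 1/p = 1000/32.1 mas = 31.15 pc
M = m − 5 log₁₀ d + 5 = 4.24 − 5·1.4935 + 5 = 1.773
M − M_☉ = 1.773 − 4.83 = -3.057
L/L_☉ = 10^(−0.4 × -3.057) = 16.71

M ≈ 1.77; L/L_☉ ≈ 16.7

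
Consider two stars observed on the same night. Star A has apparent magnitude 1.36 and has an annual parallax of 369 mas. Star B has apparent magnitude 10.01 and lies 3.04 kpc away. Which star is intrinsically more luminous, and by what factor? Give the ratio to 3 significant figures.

Star B is more luminous, by a factor of 436.

Star A: p = 369 mas = 0.369″ → d = 1/p = 2.710 pc
Star A: M = m − 5 log₁₀ d + 5 = 1.36 − 5·0.4330 + 5 = 4.195
Star B: d = 3.04 kpc = 3040 pc
Star B: M = m − 5 log₁₀ d + 5 = 10.01 − 5·3.4829 + 5 = -2.404
ΔM = M_A − M_B = 4.195 − (-2.404) = 6.599; smaller M is more luminous → Star B.
L ratio = 10^(0.4 |ΔM|) = 10^2.640 = 436.3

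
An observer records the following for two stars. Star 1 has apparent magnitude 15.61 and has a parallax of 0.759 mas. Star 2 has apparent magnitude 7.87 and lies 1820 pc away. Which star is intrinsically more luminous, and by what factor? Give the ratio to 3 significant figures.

Star 2 is more luminous, by a factor of 2380.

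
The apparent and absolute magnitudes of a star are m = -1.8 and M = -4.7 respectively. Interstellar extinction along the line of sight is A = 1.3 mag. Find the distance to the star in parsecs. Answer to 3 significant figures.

m − M = 5 log₁₀(d/10 pc) + A  ⇒  -1.8 − (-4.7) − 1.3 = 5 log₁₀(d/10)
1.600 = 5 log₁₀(d/10)
log₁₀ d = (m − M − A)/5 + 1 = 1.3200
d = 10^1.3200 = 20.89 pc

d ≈ 20.9 pc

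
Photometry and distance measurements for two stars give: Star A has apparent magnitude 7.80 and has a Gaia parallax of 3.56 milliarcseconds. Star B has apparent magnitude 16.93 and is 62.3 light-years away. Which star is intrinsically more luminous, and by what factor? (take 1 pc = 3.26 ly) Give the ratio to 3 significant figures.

Star A: p = 3.56 mas = 3.56×10^-3″ → d = 1/p = 280.9 pc
Star A: M = m − 5 log₁₀ d + 5 = 7.80 − 5·2.4486 + 5 = 0.557
Star B: d = 62.3 ly / 3.26 = 19.11 pc
Star B: M = m − 5 log₁₀ d + 5 = 16.93 − 5·1.2813 + 5 = 15.524
ΔM = M_A − M_B = 0.557 − (15.524) = -14.966; smaller M is more luminous → Star A.
L ratio = 10^(0.4 |ΔM|) = 10^5.987 = 969500

Star A is more luminous, by a factor of 970000.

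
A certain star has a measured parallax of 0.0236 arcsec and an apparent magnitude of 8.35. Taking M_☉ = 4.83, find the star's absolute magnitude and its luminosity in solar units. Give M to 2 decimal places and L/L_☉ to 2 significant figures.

M ≈ 5.21; L/L_☉ ≈ 0.70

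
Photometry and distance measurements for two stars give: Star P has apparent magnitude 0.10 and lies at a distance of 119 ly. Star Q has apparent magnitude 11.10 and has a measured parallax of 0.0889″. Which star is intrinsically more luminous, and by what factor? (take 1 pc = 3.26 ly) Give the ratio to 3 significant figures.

Star P is more luminous, by a factor of 265000.

Star P: d = 119 ly / 3.26 = 36.50 pc
Star P: M = m − 5 log₁₀ d + 5 = 0.10 − 5·1.5623 + 5 = -2.712
Star Q: d = 1/p = 1/0.0889″ = 11.25 pc
Star Q: M = m − 5 log₁₀ d + 5 = 11.10 − 5·1.0511 + 5 = 10.845
ΔM = M_P − M_Q = -2.712 − (10.845) = -13.556; smaller M is more luminous → Star P.
L ratio = 10^(0.4 |ΔM|) = 10^5.422 = 264500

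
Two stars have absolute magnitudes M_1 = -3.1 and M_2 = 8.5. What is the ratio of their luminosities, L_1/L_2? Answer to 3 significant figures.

L_1/L_2 ≈ 43700

ΔM = M_1 − M_2 = -11.6
L_1/L_2 = 10^(−0.4 ΔM) = 10^4.640 = 43650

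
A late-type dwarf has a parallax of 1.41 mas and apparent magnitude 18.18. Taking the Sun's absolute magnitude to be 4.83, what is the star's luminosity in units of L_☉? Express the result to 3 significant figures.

L/L_☉ ≈ 0.0230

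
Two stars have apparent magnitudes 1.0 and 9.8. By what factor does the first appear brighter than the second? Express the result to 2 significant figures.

Δm = 1.0 − (9.8) = -8.8
Flux ratio = 10^(−0.4 Δm) = 10^(−0.4 × -8.8) = 10^3.520 = 3311

3300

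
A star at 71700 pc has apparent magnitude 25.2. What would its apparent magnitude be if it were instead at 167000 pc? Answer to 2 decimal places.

m ≈ 27.04

Flux ∝ 1/d², so Δm = 5 log₁₀(d₂/d₁) = 5 log₁₀(167000/71700) = 1.836
m₂ = m₁ + Δm = 25.2 + (1.836) = 27.036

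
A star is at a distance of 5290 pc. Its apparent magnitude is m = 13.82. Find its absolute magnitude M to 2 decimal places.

5 log₁₀(d/10 pc) = 5 log₁₀(5290) − 5 = 13.617
M = m − 5 log₁₀(d/10) = 13.82 − 13.617 = 0.203

M ≈ 0.20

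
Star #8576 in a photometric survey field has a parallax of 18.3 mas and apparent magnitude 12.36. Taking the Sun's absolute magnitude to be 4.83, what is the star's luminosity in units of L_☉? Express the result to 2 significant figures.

L/L_☉ ≈ 0.029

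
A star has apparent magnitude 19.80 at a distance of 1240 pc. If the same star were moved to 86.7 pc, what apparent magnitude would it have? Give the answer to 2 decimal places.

Flux ∝ 1/d², so Δm = 5 log₁₀(d₂/d₁) = 5 log₁₀(86.7/1240) = -5.777
m₂ = m₁ + Δm = 19.80 + (-5.777) = 14.023

m ≈ 14.02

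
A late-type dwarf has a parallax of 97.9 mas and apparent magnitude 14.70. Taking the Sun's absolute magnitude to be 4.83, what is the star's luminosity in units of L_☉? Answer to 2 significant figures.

L/L_☉ ≈ 1.2×10^-4

d = 1/p = 1000/97.9 mas = 10.21 pc
M = m − 5 log₁₀ d + 5 = 14.70 − 5·1.0092 + 5 = 14.654
M − M_☉ = 14.654 − 4.83 = 9.824
L/L_☉ = 10^(−0.4 × 9.824) = 1.176×10^-4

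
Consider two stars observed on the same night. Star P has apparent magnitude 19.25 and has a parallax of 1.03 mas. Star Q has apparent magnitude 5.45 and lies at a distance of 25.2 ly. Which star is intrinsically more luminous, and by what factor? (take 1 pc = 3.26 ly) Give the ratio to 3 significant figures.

Star P: p = 1.03 mas = 1.03×10^-3″ → d = 1/p = 970.9 pc
Star P: M = m − 5 log₁₀ d + 5 = 19.25 − 5·2.9872 + 5 = 9.314
Star Q: d = 25.2 ly / 3.26 = 7.730 pc
Star Q: M = m − 5 log₁₀ d + 5 = 5.45 − 5·0.8882 + 5 = 6.009
ΔM = M_P − M_Q = 9.314 − (6.009) = 3.305; smaller M is more luminous → Star Q.
L ratio = 10^(0.4 |ΔM|) = 10^1.322 = 20.99

Star Q is more luminous, by a factor of 21.0.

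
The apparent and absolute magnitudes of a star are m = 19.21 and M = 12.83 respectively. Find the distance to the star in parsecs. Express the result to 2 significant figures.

d ≈ 190 pc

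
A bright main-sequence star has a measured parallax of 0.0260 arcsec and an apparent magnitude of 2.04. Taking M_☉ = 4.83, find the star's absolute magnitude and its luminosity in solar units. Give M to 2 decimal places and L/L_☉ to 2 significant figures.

d = 1/p = 1/0.0260″ = 38.46 pc
M = m − 5 log₁₀ d + 5 = 2.04 − 5·1.5850 + 5 = -0.885
M − M_☉ = -0.885 − 4.83 = -5.715
L/L_☉ = 10^(−0.4 × -5.715) = 193.2

M ≈ -0.89; L/L_☉ ≈ 190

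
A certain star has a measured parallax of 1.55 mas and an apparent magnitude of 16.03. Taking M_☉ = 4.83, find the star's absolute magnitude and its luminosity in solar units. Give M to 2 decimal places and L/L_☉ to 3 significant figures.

M ≈ 6.98; L/L_☉ ≈ 0.138

d = 1/p = 1000/1.55 mas = 645.2 pc
M = m − 5 log₁₀ d + 5 = 16.03 − 5·2.8097 + 5 = 6.982
M − M_☉ = 6.982 − 4.83 = 2.152
L/L_☉ = 10^(−0.4 × 2.152) = 0.1378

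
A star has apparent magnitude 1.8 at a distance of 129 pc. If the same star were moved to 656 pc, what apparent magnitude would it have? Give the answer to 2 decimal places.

Flux ∝ 1/d², so Δm = 5 log₁₀(d₂/d₁) = 5 log₁₀(656/129) = 3.532
m₂ = m₁ + Δm = 1.8 + (3.532) = 5.332

m ≈ 5.33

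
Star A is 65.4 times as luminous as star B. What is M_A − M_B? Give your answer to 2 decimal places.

Pogson: ΔM = −2.5 log₁₀(ratio) = −2.5 log₁₀(65.4) = −2.5 × 1.8156 = -4.539
Star A is brighter, so it has the smaller magnitude: the difference is negative.

M_A − M_B ≈ -4.54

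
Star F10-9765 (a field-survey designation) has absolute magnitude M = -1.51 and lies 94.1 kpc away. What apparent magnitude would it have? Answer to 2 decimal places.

m ≈ 18.36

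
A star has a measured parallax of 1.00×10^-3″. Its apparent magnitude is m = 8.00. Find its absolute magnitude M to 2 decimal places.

d = 1/p = 1/1.00×10^-3″ = 1000 pc
5 log₁₀(d/10 pc) = 5 log₁₀(1000) − 5 = 10.000
M = m − 5 log₁₀(d/10) = 8.00 − 10.000 = -2.000

M ≈ -2.00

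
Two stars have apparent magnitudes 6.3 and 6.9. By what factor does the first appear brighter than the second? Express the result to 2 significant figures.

1.7

Δm = 6.3 − (6.9) = -0.6
Flux ratio = 10^(−0.4 Δm) = 10^(−0.4 × -0.6) = 10^0.240 = 1.738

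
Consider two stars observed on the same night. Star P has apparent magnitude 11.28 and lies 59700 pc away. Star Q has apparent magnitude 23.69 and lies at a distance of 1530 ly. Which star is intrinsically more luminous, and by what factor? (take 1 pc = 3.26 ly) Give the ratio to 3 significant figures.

Star P is more luminous, by a factor of 1.49×10^9.

Star P: M = m − 5 log₁₀ d + 5 = 11.28 − 5·4.7760 + 5 = -7.600
Star Q: d = 1530 ly / 3.26 = 469.3 pc
Star Q: M = m − 5 log₁₀ d + 5 = 23.69 − 5·2.6715 + 5 = 15.333
ΔM = M_P − M_Q = -7.600 − (15.333) = -22.933; smaller M is more luminous → Star P.
L ratio = 10^(0.4 |ΔM|) = 10^9.173 = 1.489×10^9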